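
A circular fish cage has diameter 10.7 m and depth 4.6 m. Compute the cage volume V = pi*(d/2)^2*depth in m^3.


r = d/2 = 10.7/2 = 5.35 m
Base area = pi*r^2 = pi*5.35^2 = 89.920236 m^2
Volume = 89.920236 * 4.6 = 413.633 m^3

413.633 m^3


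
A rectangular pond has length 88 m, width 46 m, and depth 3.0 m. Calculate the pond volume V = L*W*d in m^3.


Base area = L * W = 88 * 46 = 4048 m^2
Volume = area * depth = 4048 * 3.0 = 12144 m^3

12144 m^3


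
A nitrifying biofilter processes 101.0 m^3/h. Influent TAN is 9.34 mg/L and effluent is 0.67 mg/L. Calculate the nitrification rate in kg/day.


Concentration drop: TAN_in - TAN_out = 9.34 - 0.67 = 8.67 mg/L
Hourly TAN removed = Q * dTAN = 101.0 m^3/h * 8.67 mg/L = 875.67 g/h  (m^3/h * mg/L = g/h)
Daily TAN removed = 875.67 * 24 = 21016.08 g/day
Convert to kg/day: 21016.08 / 1000 = 21.01608 kg/day

21.01608 kg/day


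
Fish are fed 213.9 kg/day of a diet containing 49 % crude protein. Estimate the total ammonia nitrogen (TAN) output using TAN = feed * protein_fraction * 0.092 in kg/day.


Protein in feed = 213.9 * 49/100 = 104.811 kg/day
TAN = protein * 0.092 = 104.811 * 0.092 = 9.642612 kg/day

9.642612 kg/day


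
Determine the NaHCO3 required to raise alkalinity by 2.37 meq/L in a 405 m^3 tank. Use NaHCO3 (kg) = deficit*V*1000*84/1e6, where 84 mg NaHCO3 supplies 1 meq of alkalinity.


Tank volume in L = 405 m^3 * 1000 = 405000 L
Total meq required = 2.37 meq/L * 405000 L = 959850 meq
NaHCO3 mass = 959850 meq * 84 mg/meq / 1e6 = 80.6274 kg

80.6274 kg


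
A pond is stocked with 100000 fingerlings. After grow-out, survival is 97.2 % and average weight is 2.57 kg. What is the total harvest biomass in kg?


Survivors = 100000 * 97.2/100 = 97200 fish
Harvest biomass = survivors * W_f = 97200 * 2.57 = 249804 kg

249804 kg


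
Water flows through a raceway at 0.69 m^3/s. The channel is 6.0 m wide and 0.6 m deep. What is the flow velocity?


Cross-sectional area = W * d = 6.0 * 0.6 = 3.6 m^2
Velocity = Q / A = 0.69 / 3.6 = 0.191667 m/s

0.191667 m/s


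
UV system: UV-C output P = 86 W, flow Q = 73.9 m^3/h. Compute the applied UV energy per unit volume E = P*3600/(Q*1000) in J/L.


Energy delivered per hour = 86 W * 3600 s = 309600 J/h
Volume treated per hour = 73.9 m^3/h * 1000 = 73900 L/h
dose = 309600 / 73900 = 4.18945 J/L

4.18945 J/L


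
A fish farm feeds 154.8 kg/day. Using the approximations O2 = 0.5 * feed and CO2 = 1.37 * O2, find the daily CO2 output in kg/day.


O2 = 154.8 * 0.5 = 77.4
CO2 = 77.4 * 1.37 = 106.038

106.038 kg/day


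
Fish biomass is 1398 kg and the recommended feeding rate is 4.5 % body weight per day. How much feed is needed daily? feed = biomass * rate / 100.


Feeding rate fraction = 4.5% / 100 = 0.045
Daily feed = 1398 kg * 0.045 = 62.91 kg/day

62.91 kg/day


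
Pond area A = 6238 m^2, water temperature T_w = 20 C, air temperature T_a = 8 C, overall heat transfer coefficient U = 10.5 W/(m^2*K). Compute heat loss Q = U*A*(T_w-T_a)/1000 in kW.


Temperature difference dT = 20 - 8 = 12 K
Heat loss (W) = U * A * dT = 10.5 * 6238 * 12 = 785988 W
Convert to kW: 785988 / 1000 = 785.988 kW

785.988 kW


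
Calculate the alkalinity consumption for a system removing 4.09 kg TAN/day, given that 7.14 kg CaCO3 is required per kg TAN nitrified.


Alkalinity factor: 7.14 kg CaCO3 consumed per kg TAN nitrified
alk = 4.09 kg TAN * 7.14 = 29.2026 kg CaCO3/day

29.2026 kg CaCO3/day


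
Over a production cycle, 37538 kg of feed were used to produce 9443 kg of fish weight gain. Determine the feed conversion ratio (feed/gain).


FCR = feed consumed / weight gained
FCR = 37538 kg / 9443 kg = 3.97522

3.97522


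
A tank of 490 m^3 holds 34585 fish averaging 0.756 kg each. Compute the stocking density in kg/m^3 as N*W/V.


Total biomass = 34585 fish * 0.756 kg = 26146.26 kg
Density = total biomass / volume = 26146.26 / 490 = 53.3597 kg/m^3

53.3597 kg/m^3


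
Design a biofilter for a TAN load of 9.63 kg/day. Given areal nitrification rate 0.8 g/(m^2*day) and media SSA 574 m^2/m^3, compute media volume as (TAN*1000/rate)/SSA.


A = 9.63*1000 / 0.8 = 12037.5 m^2
V = 12037.5 / 574 = 20.9713

20.9713 m^3


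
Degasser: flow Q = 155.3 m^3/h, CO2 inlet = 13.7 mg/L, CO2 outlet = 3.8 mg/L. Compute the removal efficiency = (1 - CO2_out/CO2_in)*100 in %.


CO2_out / CO2_in = 3.8 / 13.7 = 0.27737226
Fraction remaining = 0.27737226
efficiency = (1 - 0.27737226) * 100 = 72.2628 %

72.2628 %


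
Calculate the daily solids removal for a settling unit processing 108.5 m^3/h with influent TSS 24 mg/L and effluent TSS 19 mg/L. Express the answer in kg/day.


Concentration drop: TSS_in - TSS_out = 24 - 19 = 5 mg/L
Hourly solids removed = Q * dTSS = 108.5 m^3/h * 5 mg/L = 542.5 g/h  (m^3/h * mg/L = g/h)
Daily solids removed = 542.5 * 24 = 13020 g/day
Convert g to kg: 13020 / 1000 = 13.02 kg/day

13.02 kg/day


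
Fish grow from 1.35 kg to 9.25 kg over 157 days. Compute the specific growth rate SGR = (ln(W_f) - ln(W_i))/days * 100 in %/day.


ln(W_f) = ln(9.25) = 2.2246236
ln(W_i) = ln(1.35) = 0.30010459
ln(W_f) - ln(W_i) = 2.2246236 - 0.30010459 = 1.924519
SGR = 1.924519 / 157 * 100 = 1.22581 %/day

1.22581 %/day


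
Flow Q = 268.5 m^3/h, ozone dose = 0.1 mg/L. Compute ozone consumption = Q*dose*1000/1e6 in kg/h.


O3 demand (mg/h) = Q * dose * 1000 = 268.5 * 0.1 * 1000 = 26850 mg/h
Convert mg to kg: 26850 / 1e6 = 0.02685 kg/h

0.02685 kg/h


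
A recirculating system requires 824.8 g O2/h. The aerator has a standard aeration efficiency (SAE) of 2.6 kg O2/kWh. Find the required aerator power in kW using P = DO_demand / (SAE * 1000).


SAE in g O2/kWh = 2.6 * 1000 = 2600 g/kWh
P = DO_demand / SAE_g = 824.8 / 2600 = 0.317231 kW

0.317231 kW


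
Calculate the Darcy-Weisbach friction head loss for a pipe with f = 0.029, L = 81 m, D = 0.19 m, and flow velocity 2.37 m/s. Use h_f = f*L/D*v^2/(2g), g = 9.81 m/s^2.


v^2 = 2.37^2 = 5.6169 m^2/s^2
L/D = 81/0.19 = 426.31579
h_f = f*(L/D)*v^2/(2g) = 0.029 * 426.31579 * 5.6169 / 19.62 = 3.53938 m

3.53938 m


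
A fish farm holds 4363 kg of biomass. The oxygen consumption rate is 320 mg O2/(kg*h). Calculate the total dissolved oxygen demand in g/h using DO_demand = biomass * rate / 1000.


Total O2 consumption (mg/h) = 4363 kg * 320 mg/(kg*h) = 1396160 mg/h
Convert to g/h: 1396160 / 1000 = 1396.16 g/h

1396.16 g/h


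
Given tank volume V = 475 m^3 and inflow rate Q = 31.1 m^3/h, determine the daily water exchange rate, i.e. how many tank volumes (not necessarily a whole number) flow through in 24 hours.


Daily flow volume = 31.1 m^3/h * 24 h = 746.4 m^3/day
Exchanges = daily flow / tank volume = 746.4 / 475 = 1.57137 exchanges/day

1.57137 exchanges/day


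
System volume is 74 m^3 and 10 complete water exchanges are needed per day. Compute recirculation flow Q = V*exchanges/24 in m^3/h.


Daily recirculation volume = 74 m^3 * 10 = 740 m^3/day
Flow rate Q = daily volume / 24 h = 740 / 24 = 30.8333 m^3/h

30.8333 m^3/h


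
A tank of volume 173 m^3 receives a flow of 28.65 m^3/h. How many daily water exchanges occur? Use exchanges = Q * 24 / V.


Daily flow volume = 28.65 m^3/h * 24 h = 687.6 m^3/day
Exchanges = daily flow / tank volume = 687.6 / 173 = 3.97457 exchanges/day

3.97457 exchanges/day


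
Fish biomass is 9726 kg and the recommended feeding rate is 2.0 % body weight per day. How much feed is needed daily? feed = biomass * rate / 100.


Feeding rate fraction = 2.0% / 100 = 0.02
Daily feed = 9726 kg * 0.02 = 194.52 kg/day

194.52 kg/day


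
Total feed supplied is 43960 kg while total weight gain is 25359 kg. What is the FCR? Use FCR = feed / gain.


FCR = feed consumed / weight gained
FCR = 43960 kg / 25359 kg = 1.73351

1.73351


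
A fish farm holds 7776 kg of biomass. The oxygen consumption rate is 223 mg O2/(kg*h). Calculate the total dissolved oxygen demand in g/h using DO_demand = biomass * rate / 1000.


Total O2 consumption (mg/h) = 7776 kg * 223 mg/(kg*h) = 1734048 mg/h
Convert to g/h: 1734048 / 1000 = 1734.048 g/h

1734.048 g/h


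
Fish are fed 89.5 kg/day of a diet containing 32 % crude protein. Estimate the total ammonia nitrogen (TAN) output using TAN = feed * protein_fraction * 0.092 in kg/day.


Protein in feed = 89.5 * 32/100 = 28.64 kg/day
TAN = protein * 0.092 = 28.64 * 0.092 = 2.63488 kg/day

2.63488 kg/day


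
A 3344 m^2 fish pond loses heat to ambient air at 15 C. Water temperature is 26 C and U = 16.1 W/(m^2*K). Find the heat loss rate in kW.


Temperature difference dT = 26 - 15 = 11 K
Heat loss (W) = U * A * dT = 16.1 * 3344 * 11 = 592222.4 W
Convert to kW: 592222.4 / 1000 = 592.2224 kW

592.2224 kW


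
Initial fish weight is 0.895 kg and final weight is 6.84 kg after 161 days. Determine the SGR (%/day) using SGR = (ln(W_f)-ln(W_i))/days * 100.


ln(W_f) = ln(6.84) = 1.9227877
ln(W_i) = ln(0.895) = -0.11093156
ln(W_f) - ln(W_i) = 1.9227877 - -0.11093156 = 2.0337193
SGR = 2.0337193 / 161 * 100 = 1.26318 %/day

1.26318 %/day


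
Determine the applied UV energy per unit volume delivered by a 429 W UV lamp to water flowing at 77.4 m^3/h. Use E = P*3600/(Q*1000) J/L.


Energy delivered per hour = 429 W * 3600 s = 1544400 J/h
Volume treated per hour = 77.4 m^3/h * 1000 = 77400 L/h
dose = 1544400 / 77400 = 19.9535 J/L

19.9535 J/L


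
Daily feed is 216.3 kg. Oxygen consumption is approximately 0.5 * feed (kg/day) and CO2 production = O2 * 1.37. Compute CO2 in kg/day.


O2 = 216.3 * 0.5 = 108.15
CO2 = 108.15 * 1.37 = 148.1655

148.1655 kg/day


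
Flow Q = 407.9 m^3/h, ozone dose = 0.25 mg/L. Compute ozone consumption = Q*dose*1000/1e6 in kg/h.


O3 demand (mg/h) = Q * dose * 1000 = 407.9 * 0.25 * 1000 = 101975 mg/h
Convert mg to kg: 101975 / 1e6 = 0.101975 kg/h

0.101975 kg/h


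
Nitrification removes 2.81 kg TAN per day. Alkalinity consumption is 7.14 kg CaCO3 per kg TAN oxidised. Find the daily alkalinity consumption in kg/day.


Alkalinity factor: 7.14 kg CaCO3 consumed per kg TAN nitrified
alk = 2.81 kg TAN * 7.14 = 20.0634 kg CaCO3/day

20.0634 kg CaCO3/day


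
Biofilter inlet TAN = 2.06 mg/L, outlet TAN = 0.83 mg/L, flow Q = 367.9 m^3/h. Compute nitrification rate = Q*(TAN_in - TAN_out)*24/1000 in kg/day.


Concentration drop: TAN_in - TAN_out = 2.06 - 0.83 = 1.23 mg/L
Hourly TAN removed = Q * dTAN = 367.9 m^3/h * 1.23 mg/L = 452.517 g/h  (m^3/h * mg/L = g/h)
Daily TAN removed = 452.517 * 24 = 10860.408 g/day
Convert to kg/day: 10860.408 / 1000 = 10.860408 kg/day

10.860408 kg/day


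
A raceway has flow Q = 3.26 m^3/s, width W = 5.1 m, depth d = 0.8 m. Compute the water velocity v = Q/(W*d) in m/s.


Cross-sectional area = W * d = 5.1 * 0.8 = 4.08 m^2
Velocity = Q / A = 3.26 / 4.08 = 0.79902 m/s

0.79902 m/s


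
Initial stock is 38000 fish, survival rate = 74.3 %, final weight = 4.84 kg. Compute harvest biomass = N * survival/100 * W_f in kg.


Survivors = 38000 * 74.3/100 = 28234 fish
Harvest biomass = survivors * W_f = 28234 * 4.84 = 136652.56 kg

136652.56 kg


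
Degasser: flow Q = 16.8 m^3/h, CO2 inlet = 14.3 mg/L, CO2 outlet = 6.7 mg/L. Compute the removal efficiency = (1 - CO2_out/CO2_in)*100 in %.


CO2_out / CO2_in = 6.7 / 14.3 = 0.46853147
Fraction remaining = 0.46853147
efficiency = (1 - 0.46853147) * 100 = 53.1469 %

53.1469 %


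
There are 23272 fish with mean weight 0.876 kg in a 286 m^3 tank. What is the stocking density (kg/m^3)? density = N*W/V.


Total biomass = 23272 fish * 0.876 kg = 20386.272 kg
Density = total biomass / volume = 20386.272 / 286 = 71.2807 kg/m^3

71.2807 kg/m^3


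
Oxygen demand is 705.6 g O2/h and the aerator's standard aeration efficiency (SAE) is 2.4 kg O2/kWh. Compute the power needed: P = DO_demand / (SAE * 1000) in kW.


SAE in g O2/kWh = 2.4 * 1000 = 2400 g/kWh
P = DO_demand / SAE_g = 705.6 / 2400 = 0.294 kW

0.294 kW


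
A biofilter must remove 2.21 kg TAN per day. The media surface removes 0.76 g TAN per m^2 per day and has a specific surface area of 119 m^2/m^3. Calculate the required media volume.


A = 2.21*1000 / 0.76 = 2907.8947 m^2
V = 2907.8947 / 119 = 24.4361

24.4361 m^3


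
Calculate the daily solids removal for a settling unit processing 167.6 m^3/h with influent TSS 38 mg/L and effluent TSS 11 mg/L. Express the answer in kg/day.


Concentration drop: TSS_in - TSS_out = 38 - 11 = 27 mg/L
Hourly solids removed = Q * dTSS = 167.6 m^3/h * 27 mg/L = 4525.2 g/h  (m^3/h * mg/L = g/h)
Daily solids removed = 4525.2 * 24 = 108604.8 g/day
Convert g to kg: 108604.8 / 1000 = 108.6048 kg/day

108.6048 kg/day


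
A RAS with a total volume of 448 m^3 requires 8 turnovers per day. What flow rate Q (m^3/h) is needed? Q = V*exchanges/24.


Daily recirculation volume = 448 m^3 * 8 = 3584 m^3/day
Flow rate Q = daily volume / 24 h = 3584 / 24 = 149.333 m^3/h

149.333 m^3/h


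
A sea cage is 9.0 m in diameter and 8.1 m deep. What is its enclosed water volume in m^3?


r = d/2 = 9.0/2 = 4.5 m
Base area = pi*r^2 = pi*4.5^2 = 63.617251 m^2
Volume = 63.617251 * 8.1 = 515.3 m^3

515.3 m^3


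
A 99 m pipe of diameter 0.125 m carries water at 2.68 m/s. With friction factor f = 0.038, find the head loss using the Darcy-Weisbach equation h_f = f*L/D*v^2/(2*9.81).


v^2 = 2.68^2 = 7.1824 m^2/s^2
L/D = 99/0.125 = 792
h_f = f*(L/D)*v^2/(2g) = 0.038 * 792 * 7.1824 / 19.62 = 11.0174 m

11.0174 m


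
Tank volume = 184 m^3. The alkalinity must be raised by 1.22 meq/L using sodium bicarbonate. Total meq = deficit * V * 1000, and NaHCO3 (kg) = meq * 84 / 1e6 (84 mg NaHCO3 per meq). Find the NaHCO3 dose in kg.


Tank volume in L = 184 m^3 * 1000 = 184000 L
Total meq required = 1.22 meq/L * 184000 L = 224480 meq
NaHCO3 mass = 224480 meq * 84 mg/meq / 1e6 = 18.8563 kg

18.8563 kg


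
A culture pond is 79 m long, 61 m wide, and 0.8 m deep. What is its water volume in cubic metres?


Base area = L * W = 79 * 61 = 4819 m^2
Volume = area * depth = 4819 * 0.8 = 3855.2 m^3

3855.2 m^3


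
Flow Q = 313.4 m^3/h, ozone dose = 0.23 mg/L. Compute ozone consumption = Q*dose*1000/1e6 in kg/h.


O3 demand (mg/h) = Q * dose * 1000 = 313.4 * 0.23 * 1000 = 72082 mg/h
Convert mg to kg: 72082 / 1e6 = 0.072082 kg/h

0.072082 kg/h


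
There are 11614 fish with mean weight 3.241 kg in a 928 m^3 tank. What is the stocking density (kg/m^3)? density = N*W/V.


Total biomass = 11614 fish * 3.241 kg = 37640.974 kg
Density = total biomass / volume = 37640.974 / 928 = 40.5614 kg/m^3

40.5614 kg/m^3


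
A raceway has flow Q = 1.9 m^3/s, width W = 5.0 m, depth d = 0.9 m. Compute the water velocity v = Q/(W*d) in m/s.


Cross-sectional area = W * d = 5.0 * 0.9 = 4.5 m^2
Velocity = Q / A = 1.9 / 4.5 = 0.422222 m/s

0.422222 m/s


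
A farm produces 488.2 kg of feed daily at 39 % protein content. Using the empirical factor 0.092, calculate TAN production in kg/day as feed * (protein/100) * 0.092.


Protein in feed = 488.2 * 39/100 = 190.398 kg/day
TAN = protein * 0.092 = 190.398 * 0.092 = 17.516616 kg/day

17.516616 kg/day


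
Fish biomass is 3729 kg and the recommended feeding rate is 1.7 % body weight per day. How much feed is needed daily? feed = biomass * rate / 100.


Feeding rate fraction = 1.7% / 100 = 0.017
Daily feed = 3729 kg * 0.017 = 63.393 kg/day

63.393 kg/day


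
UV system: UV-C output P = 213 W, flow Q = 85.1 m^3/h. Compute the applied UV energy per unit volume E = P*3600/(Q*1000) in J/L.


Energy delivered per hour = 213 W * 3600 s = 766800 J/h
Volume treated per hour = 85.1 m^3/h * 1000 = 85100 L/h
dose = 766800 / 85100 = 9.01058 J/L

9.01058 J/L


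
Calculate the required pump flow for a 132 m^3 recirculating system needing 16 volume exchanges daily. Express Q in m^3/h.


Daily recirculation volume = 132 m^3 * 16 = 2112 m^3/day
Flow rate Q = daily volume / 24 h = 2112 / 24 = 88 m^3/h

88 m^3/h


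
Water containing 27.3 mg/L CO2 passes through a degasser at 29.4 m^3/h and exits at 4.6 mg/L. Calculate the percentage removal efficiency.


CO2_out / CO2_in = 4.6 / 27.3 = 0.16849817
Fraction remaining = 0.16849817
efficiency = (1 - 0.16849817) * 100 = 83.1502 %

83.1502 %


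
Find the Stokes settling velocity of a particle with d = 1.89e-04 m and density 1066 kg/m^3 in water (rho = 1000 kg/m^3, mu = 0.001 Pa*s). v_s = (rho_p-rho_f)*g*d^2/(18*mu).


Density difference: rho_p - rho_f = 1066 - 1000 = 66 kg/m^3
d^2 = (1.89e-04)^2 = 3.5721e-08 m^2
Numerator = (rho_p - rho_f) * g * d^2 = 66 * 9.81 * 3.5721e-08 = 2.3127919e-05
Denominator = 18 * mu = 18 * 0.001 = 0.018
v_s = 2.3127919e-05 / 0.018 = 0.00128488 m/s
Check: Re = rho_f * v_s * d / mu = 1000 * 0.00128488 * 1.89e-04 / 0.001 = 0.243 < 1, so Stokes' law applies.

0.00128488 m/s


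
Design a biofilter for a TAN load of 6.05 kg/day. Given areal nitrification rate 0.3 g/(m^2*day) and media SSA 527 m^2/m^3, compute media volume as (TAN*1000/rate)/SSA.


A = 6.05*1000 / 0.3 = 20166.667 m^2
V = 20166.667 / 527 = 38.2669

38.2669 m^3


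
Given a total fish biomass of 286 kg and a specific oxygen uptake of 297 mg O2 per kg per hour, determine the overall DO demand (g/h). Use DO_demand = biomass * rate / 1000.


Total O2 consumption (mg/h) = 286 kg * 297 mg/(kg*h) = 84942 mg/h
Convert to g/h: 84942 / 1000 = 84.942 g/h

84.942 g/h


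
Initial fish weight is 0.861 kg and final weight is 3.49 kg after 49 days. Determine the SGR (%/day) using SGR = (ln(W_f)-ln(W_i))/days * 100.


ln(W_f) = ln(3.49) = 1.2499017
ln(W_i) = ln(0.861) = -0.14966077
ln(W_f) - ln(W_i) = 1.2499017 - -0.14966077 = 1.3995625
SGR = 1.3995625 / 49 * 100 = 2.85625 %/day

2.85625 %/day


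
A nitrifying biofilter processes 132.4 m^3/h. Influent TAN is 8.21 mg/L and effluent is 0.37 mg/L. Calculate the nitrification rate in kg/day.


Concentration drop: TAN_in - TAN_out = 8.21 - 0.37 = 7.84 mg/L
Hourly TAN removed = Q * dTAN = 132.4 m^3/h * 7.84 mg/L = 1038.016 g/h  (m^3/h * mg/L = g/h)
Daily TAN removed = 1038.016 * 24 = 24912.384 g/day
Convert to kg/day: 24912.384 / 1000 = 24.912384 kg/day

24.912384 kg/day


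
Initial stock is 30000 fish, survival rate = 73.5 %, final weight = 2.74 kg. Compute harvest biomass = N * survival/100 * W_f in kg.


Survivors = 30000 * 73.5/100 = 22050 fish
Harvest biomass = survivors * W_f = 22050 * 2.74 = 60417 kg

60417 kg


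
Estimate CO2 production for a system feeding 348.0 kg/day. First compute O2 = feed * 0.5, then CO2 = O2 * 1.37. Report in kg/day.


O2 = 348.0 * 0.5 = 174
CO2 = 174 * 1.37 = 238.38

238.38 kg/day


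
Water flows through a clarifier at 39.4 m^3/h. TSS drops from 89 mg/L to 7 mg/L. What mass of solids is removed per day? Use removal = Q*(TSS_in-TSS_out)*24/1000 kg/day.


Concentration drop: TSS_in - TSS_out = 89 - 7 = 82 mg/L
Hourly solids removed = Q * dTSS = 39.4 m^3/h * 82 mg/L = 3230.8 g/h  (m^3/h * mg/L = g/h)
Daily solids removed = 3230.8 * 24 = 77539.2 g/day
Convert g to kg: 77539.2 / 1000 = 77.5392 kg/day

77.5392 kg/day


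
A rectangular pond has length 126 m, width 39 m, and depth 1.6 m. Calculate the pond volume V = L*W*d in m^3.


Base area = L * W = 126 * 39 = 4914 m^2
Volume = area * depth = 4914 * 1.6 = 7862.4 m^3

7862.4 m^3


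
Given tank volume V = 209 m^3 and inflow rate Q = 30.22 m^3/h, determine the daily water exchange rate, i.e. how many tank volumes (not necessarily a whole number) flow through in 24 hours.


Daily flow volume = 30.22 m^3/h * 24 h = 725.28 m^3/day
Exchanges = daily flow / tank volume = 725.28 / 209 = 3.47024 exchanges/day

3.47024 exchanges/day


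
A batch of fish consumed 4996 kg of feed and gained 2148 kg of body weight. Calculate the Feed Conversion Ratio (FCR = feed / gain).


FCR = feed consumed / weight gained
FCR = 4996 kg / 2148 kg = 2.32588

2.32588


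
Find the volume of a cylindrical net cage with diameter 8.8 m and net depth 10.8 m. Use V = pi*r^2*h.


r = d/2 = 8.8/2 = 4.4 m
Base area = pi*r^2 = pi*4.4^2 = 60.821234 m^2
Volume = 60.821234 * 10.8 = 656.869 m^3

656.869 m^3


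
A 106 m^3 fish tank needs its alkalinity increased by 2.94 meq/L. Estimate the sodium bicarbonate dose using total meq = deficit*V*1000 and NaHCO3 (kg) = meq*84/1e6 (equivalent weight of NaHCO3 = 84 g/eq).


Tank volume in L = 106 m^3 * 1000 = 106000 L
Total meq required = 2.94 meq/L * 106000 L = 311640 meq
NaHCO3 mass = 311640 meq * 84 mg/meq / 1e6 = 26.1778 kg

26.1778 kg


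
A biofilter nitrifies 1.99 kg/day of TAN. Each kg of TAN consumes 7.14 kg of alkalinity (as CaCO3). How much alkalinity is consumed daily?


Alkalinity factor: 7.14 kg CaCO3 consumed per kg TAN nitrified
alk = 1.99 kg TAN * 7.14 = 14.2086 kg CaCO3/day

14.2086 kg CaCO3/day


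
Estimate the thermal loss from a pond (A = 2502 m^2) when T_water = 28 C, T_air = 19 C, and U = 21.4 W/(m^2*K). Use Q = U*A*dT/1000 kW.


Temperature difference dT = 28 - 19 = 9 K
Heat loss (W) = U * A * dT = 21.4 * 2502 * 9 = 481885.2 W
Convert to kW: 481885.2 / 1000 = 481.8852 kW

481.8852 kW


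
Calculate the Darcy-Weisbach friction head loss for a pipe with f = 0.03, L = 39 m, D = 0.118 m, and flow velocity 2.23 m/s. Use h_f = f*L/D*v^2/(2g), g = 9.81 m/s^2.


v^2 = 2.23^2 = 4.9729 m^2/s^2
L/D = 39/0.118 = 330.50847
h_f = f*(L/D)*v^2/(2g) = 0.03 * 330.50847 * 4.9729 / 19.62 = 2.51313 m

2.51313 m


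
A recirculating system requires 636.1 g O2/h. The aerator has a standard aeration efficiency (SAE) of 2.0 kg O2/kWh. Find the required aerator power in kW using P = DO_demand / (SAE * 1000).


SAE in g O2/kWh = 2.0 * 1000 = 2000 g/kWh
P = DO_demand / SAE_g = 636.1 / 2000 = 0.31805 kW

0.31805 kW


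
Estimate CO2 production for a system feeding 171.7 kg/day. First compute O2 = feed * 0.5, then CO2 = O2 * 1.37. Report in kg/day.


O2 = 171.7 * 0.5 = 85.85
CO2 = 85.85 * 1.37 = 117.6145

117.6145 kg/day


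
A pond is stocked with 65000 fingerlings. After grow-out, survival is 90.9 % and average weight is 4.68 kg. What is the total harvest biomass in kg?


Survivors = 65000 * 90.9/100 = 59085 fish
Harvest biomass = survivors * W_f = 59085 * 4.68 = 276517.8 kg

276517.8 kg


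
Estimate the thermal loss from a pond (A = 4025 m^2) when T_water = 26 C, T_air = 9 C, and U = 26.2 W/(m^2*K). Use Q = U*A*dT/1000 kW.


Temperature difference dT = 26 - 9 = 17 K
Heat loss (W) = U * A * dT = 26.2 * 4025 * 17 = 1792735 W
Convert to kW: 1792735 / 1000 = 1792.735 kW

1792.735 kW


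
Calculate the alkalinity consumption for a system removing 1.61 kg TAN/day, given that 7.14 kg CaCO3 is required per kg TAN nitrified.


Alkalinity factor: 7.14 kg CaCO3 consumed per kg TAN nitrified
alk = 1.61 kg TAN * 7.14 = 11.4954 kg CaCO3/day

11.4954 kg CaCO3/day


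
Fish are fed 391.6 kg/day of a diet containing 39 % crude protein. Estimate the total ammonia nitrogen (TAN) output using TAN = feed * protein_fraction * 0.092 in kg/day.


Protein in feed = 391.6 * 39/100 = 152.724 kg/day
TAN = protein * 0.092 = 152.724 * 0.092 = 14.050608 kg/day

14.050608 kg/day


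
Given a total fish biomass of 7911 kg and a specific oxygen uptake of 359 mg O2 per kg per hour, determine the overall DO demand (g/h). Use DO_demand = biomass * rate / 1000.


Total O2 consumption (mg/h) = 7911 kg * 359 mg/(kg*h) = 2840049 mg/h
Convert to g/h: 2840049 / 1000 = 2840.049 g/h

2840.049 g/h


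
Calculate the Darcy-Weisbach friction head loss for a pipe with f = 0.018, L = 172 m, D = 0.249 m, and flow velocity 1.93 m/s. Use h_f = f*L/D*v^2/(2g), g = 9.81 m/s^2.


v^2 = 1.93^2 = 3.7249 m^2/s^2
L/D = 172/0.249 = 690.76305
h_f = f*(L/D)*v^2/(2g) = 0.018 * 690.76305 * 3.7249 / 19.62 = 2.36057 m

2.36057 m


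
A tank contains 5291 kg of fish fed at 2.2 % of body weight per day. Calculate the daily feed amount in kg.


Feeding rate fraction = 2.2% / 100 = 0.022
Daily feed = 5291 kg * 0.022 = 116.402 kg/day

116.402 kg/day


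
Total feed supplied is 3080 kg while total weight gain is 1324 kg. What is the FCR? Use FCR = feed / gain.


FCR = feed consumed / weight gained
FCR = 3080 kg / 1324 kg = 2.32628

2.32628


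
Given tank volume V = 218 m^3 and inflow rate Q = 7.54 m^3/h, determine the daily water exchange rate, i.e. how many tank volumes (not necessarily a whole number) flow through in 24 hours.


Daily flow volume = 7.54 m^3/h * 24 h = 180.96 m^3/day
Exchanges = daily flow / tank volume = 180.96 / 218 = 0.830092 exchanges/day

0.830092 exchanges/day


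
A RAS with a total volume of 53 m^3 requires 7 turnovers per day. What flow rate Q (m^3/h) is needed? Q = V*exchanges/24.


Daily recirculation volume = 53 m^3 * 7 = 371 m^3/day
Flow rate Q = daily volume / 24 h = 371 / 24 = 15.4583 m^3/h

15.4583 m^3/h


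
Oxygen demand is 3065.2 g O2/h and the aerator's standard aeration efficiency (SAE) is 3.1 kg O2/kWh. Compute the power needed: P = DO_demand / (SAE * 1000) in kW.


SAE in g O2/kWh = 3.1 * 1000 = 3100 g/kWh
P = DO_demand / SAE_g = 3065.2 / 3100 = 0.988774 kW

0.988774 kW


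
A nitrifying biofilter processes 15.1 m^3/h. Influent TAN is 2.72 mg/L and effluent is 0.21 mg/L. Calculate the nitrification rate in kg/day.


Concentration drop: TAN_in - TAN_out = 2.72 - 0.21 = 2.51 mg/L
Hourly TAN removed = Q * dTAN = 15.1 m^3/h * 2.51 mg/L = 37.901 g/h  (m^3/h * mg/L = g/h)
Daily TAN removed = 37.901 * 24 = 909.624 g/day
Convert to kg/day: 909.624 / 1000 = 0.909624 kg/day

0.909624 kg/day


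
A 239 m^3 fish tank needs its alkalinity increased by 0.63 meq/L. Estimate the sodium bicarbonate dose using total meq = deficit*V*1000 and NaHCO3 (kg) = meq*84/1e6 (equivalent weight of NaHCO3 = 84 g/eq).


Tank volume in L = 239 m^3 * 1000 = 239000 L
Total meq required = 0.63 meq/L * 239000 L = 150570 meq
NaHCO3 mass = 150570 meq * 84 mg/meq / 1e6 = 12.6479 kg

12.6479 kg


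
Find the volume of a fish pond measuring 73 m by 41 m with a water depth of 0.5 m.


Base area = L * W = 73 * 41 = 2993 m^2
Volume = area * depth = 2993 * 0.5 = 1496.5 m^3

1496.5 m^3


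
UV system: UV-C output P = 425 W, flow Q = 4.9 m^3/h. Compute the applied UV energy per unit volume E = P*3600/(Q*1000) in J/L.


Energy delivered per hour = 425 W * 3600 s = 1530000 J/h
Volume treated per hour = 4.9 m^3/h * 1000 = 4900 L/h
dose = 1530000 / 4900 = 312.245 J/L

312.245 J/L


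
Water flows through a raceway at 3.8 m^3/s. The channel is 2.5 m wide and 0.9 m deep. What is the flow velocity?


Cross-sectional area = W * d = 2.5 * 0.9 = 2.25 m^2
Velocity = Q / A = 3.8 / 2.25 = 1.68889 m/s

1.68889 m/s


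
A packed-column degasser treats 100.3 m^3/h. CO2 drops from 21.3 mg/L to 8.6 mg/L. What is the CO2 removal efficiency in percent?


CO2_out / CO2_in = 8.6 / 21.3 = 0.40375587
Fraction remaining = 0.40375587
efficiency = (1 - 0.40375587) * 100 = 59.6244 %

59.6244 %


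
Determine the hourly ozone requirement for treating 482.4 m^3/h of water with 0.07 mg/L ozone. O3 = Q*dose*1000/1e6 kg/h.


O3 demand (mg/h) = Q * dose * 1000 = 482.4 * 0.07 * 1000 = 33768 mg/h
Convert mg to kg: 33768 / 1e6 = 0.033768 kg/h

0.033768 kg/h


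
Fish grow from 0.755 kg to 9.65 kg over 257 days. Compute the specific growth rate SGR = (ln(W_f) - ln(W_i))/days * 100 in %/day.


ln(W_f) = ln(9.65) = 2.2669579
ln(W_i) = ln(0.755) = -0.28103753
ln(W_f) - ln(W_i) = 2.2669579 - -0.28103753 = 2.5479954
SGR = 2.5479954 / 257 * 100 = 0.991438 %/day

0.991438 %/day


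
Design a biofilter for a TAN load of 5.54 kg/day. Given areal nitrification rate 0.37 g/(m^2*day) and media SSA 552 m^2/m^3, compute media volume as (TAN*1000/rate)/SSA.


A = 5.54*1000 / 0.37 = 14972.973 m^2
V = 14972.973 / 552 = 27.125

27.125 m^3


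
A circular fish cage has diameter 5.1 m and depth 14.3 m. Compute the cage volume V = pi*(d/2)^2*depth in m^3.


r = d/2 = 5.1/2 = 2.55 m
Base area = pi*r^2 = pi*2.55^2 = 20.428206 m^2
Volume = 20.428206 * 14.3 = 292.123 m^3

292.123 m^3


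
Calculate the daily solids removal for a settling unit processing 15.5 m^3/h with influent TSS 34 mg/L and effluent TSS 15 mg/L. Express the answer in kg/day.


Concentration drop: TSS_in - TSS_out = 34 - 15 = 19 mg/L
Hourly solids removed = Q * dTSS = 15.5 m^3/h * 19 mg/L = 294.5 g/h  (m^3/h * mg/L = g/h)
Daily solids removed = 294.5 * 24 = 7068 g/day
Convert g to kg: 7068 / 1000 = 7.068 kg/day

7.068 kg/day


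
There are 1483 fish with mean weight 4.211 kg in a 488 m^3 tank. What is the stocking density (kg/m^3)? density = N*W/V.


Total biomass = 1483 fish * 4.211 kg = 6244.913 kg
Density = total biomass / volume = 6244.913 / 488 = 12.797 kg/m^3

12.797 kg/m^3


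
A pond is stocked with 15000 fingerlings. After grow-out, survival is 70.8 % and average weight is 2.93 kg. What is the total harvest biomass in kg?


Survivors = 15000 * 70.8/100 = 10620 fish
Harvest biomass = survivors * W_f = 10620 * 2.93 = 31116.6 kg

31116.6 kg


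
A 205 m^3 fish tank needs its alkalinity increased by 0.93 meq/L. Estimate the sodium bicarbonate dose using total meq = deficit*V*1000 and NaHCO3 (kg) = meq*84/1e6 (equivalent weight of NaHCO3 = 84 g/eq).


Tank volume in L = 205 m^3 * 1000 = 205000 L
Total meq required = 0.93 meq/L * 205000 L = 190650 meq
NaHCO3 mass = 190650 meq * 84 mg/meq / 1e6 = 16.0146 kg

16.0146 kg


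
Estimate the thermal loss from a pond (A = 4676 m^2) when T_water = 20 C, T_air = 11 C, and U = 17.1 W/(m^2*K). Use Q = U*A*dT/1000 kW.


Temperature difference dT = 20 - 11 = 9 K
Heat loss (W) = U * A * dT = 17.1 * 4676 * 9 = 719636.4 W
Convert to kW: 719636.4 / 1000 = 719.6364 kW

719.6364 kW


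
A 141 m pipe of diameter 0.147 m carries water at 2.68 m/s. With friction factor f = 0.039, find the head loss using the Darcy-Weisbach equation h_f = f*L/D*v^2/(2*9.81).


v^2 = 2.68^2 = 7.1824 m^2/s^2
L/D = 141/0.147 = 959.18367
h_f = f*(L/D)*v^2/(2g) = 0.039 * 959.18367 * 7.1824 / 19.62 = 13.6942 m

13.6942 m


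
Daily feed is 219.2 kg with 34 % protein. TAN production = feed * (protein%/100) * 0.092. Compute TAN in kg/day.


Protein in feed = 219.2 * 34/100 = 74.528 kg/day
TAN = protein * 0.092 = 74.528 * 0.092 = 6.856576 kg/day

6.856576 kg/day


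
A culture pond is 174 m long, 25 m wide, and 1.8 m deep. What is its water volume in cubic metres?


Base area = L * W = 174 * 25 = 4350 m^2
Volume = area * depth = 4350 * 1.8 = 7830 m^3

7830 m^3


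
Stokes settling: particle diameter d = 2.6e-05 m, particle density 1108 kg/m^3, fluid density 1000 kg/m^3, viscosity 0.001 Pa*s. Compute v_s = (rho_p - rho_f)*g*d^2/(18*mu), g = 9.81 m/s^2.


Density difference: rho_p - rho_f = 1108 - 1000 = 108 kg/m^3
d^2 = (2.6e-05)^2 = 6.76e-10 m^2
Numerator = (rho_p - rho_f) * g * d^2 = 108 * 9.81 * 6.76e-10 = 7.1620848e-07
Denominator = 18 * mu = 18 * 0.001 = 0.018
v_s = 7.1620848e-07 / 0.018 = 3.97894e-05 m/s
Check: Re = rho_f * v_s * d / mu = 1000 * 3.97894e-05 * 2.6e-05 / 0.001 = 0.00103 < 1, so Stokes' law applies.

3.97894e-05 m/s


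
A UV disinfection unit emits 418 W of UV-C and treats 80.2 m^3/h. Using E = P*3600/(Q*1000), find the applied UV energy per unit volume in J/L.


Energy delivered per hour = 418 W * 3600 s = 1504800 J/h
Volume treated per hour = 80.2 m^3/h * 1000 = 80200 L/h
dose = 1504800 / 80200 = 18.7631 J/L

18.7631 J/L


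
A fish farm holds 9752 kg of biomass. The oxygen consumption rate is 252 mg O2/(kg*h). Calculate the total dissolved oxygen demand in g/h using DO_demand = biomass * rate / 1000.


Total O2 consumption (mg/h) = 9752 kg * 252 mg/(kg*h) = 2457504 mg/h
Convert to g/h: 2457504 / 1000 = 2457.504 g/h

2457.504 g/h


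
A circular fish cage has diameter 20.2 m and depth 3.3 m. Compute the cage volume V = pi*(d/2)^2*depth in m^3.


r = d/2 = 20.2/2 = 10.1 m
Base area = pi*r^2 = pi*10.1^2 = 320.47387 m^2
Volume = 320.47387 * 3.3 = 1057.56 m^3

1057.56 m^3


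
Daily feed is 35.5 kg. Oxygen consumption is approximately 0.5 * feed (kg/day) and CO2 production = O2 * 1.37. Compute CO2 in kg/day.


O2 = 35.5 * 0.5 = 17.75
CO2 = 17.75 * 1.37 = 24.3175

24.3175 kg/day


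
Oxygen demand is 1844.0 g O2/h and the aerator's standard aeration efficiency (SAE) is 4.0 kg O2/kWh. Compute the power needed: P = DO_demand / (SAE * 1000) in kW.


SAE in g O2/kWh = 4.0 * 1000 = 4000 g/kWh
P = DO_demand / SAE_g = 1844.0 / 4000 = 0.461 kW

0.461 kW


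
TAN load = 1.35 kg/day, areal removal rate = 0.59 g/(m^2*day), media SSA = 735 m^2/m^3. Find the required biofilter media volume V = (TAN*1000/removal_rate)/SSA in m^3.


A = 1.35*1000 / 0.59 = 2288.1356 m^2
V = 2288.1356 / 735 = 3.11311

3.11311 m^3


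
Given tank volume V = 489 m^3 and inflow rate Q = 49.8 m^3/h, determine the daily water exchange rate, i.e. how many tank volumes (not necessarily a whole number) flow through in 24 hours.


Daily flow volume = 49.8 m^3/h * 24 h = 1195.2 m^3/day
Exchanges = daily flow / tank volume = 1195.2 / 489 = 2.44417 exchanges/day

2.44417 exchanges/day


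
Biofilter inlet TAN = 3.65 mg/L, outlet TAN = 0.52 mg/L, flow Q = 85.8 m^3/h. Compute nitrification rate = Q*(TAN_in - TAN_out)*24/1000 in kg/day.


Concentration drop: TAN_in - TAN_out = 3.65 - 0.52 = 3.13 mg/L
Hourly TAN removed = Q * dTAN = 85.8 m^3/h * 3.13 mg/L = 268.554 g/h  (m^3/h * mg/L = g/h)
Daily TAN removed = 268.554 * 24 = 6445.296 g/day
Convert to kg/day: 6445.296 / 1000 = 6.445296 kg/day

6.445296 kg/day


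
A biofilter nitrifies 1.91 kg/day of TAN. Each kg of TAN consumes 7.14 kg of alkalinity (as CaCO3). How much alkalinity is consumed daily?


Alkalinity factor: 7.14 kg CaCO3 consumed per kg TAN nitrified
alk = 1.91 kg TAN * 7.14 = 13.6374 kg CaCO3/day

13.6374 kg CaCO3/day


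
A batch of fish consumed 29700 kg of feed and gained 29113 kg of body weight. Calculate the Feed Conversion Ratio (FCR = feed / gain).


FCR = feed consumed / weight gained
FCR = 29700 kg / 29113 kg = 1.02016

1.02016


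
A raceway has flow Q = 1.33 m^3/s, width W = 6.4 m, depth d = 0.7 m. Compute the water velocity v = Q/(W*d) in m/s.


Cross-sectional area = W * d = 6.4 * 0.7 = 4.48 m^2
Velocity = Q / A = 1.33 / 4.48 = 0.296875 m/s

0.296875 m/s


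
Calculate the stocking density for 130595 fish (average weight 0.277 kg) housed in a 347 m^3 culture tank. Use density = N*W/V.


Total biomass = 130595 fish * 0.277 kg = 36174.815 kg
Density = total biomass / volume = 36174.815 / 347 = 104.25 kg/m^3

104.25 kg/m^3


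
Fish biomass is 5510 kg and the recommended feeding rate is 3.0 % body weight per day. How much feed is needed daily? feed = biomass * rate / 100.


Feeding rate fraction = 3.0% / 100 = 0.03
Daily feed = 5510 kg * 0.03 = 165.3 kg/day

165.3 kg/day


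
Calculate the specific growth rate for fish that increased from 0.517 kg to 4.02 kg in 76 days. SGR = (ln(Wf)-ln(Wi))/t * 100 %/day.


ln(W_f) = ln(4.02) = 1.3912819
ln(W_i) = ln(0.517) = -0.6597124
ln(W_f) - ln(W_i) = 1.3912819 - -0.6597124 = 2.0509943
SGR = 2.0509943 / 76 * 100 = 2.69868 %/day

2.69868 %/day


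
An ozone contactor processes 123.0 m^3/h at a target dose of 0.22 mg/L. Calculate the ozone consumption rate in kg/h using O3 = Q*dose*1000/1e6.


O3 demand (mg/h) = Q * dose * 1000 = 123.0 * 0.22 * 1000 = 27060 mg/h
Convert mg to kg: 27060 / 1e6 = 0.02706 kg/h

0.02706 kg/h


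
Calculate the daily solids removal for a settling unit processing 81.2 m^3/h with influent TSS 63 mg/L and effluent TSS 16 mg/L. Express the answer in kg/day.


Concentration drop: TSS_in - TSS_out = 63 - 16 = 47 mg/L
Hourly solids removed = Q * dTSS = 81.2 m^3/h * 47 mg/L = 3816.4 g/h  (m^3/h * mg/L = g/h)
Daily solids removed = 3816.4 * 24 = 91593.6 g/day
Convert g to kg: 91593.6 / 1000 = 91.5936 kg/day

91.5936 kg/day


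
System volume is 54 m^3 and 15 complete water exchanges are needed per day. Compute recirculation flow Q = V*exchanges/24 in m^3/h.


Daily recirculation volume = 54 m^3 * 15 = 810 m^3/day
Flow rate Q = daily volume / 24 h = 810 / 24 = 33.75 m^3/h

33.75 m^3/h


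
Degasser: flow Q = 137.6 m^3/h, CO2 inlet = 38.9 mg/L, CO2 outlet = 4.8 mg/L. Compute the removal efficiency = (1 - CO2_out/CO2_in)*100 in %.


CO2_out / CO2_in = 4.8 / 38.9 = 0.12339332
Fraction remaining = 0.12339332
efficiency = (1 - 0.12339332) * 100 = 87.6607 %

87.6607 %


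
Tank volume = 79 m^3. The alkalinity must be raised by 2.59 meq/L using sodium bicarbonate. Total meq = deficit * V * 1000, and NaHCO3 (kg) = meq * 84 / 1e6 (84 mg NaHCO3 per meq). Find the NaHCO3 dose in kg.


Tank volume in L = 79 m^3 * 1000 = 79000 L
Total meq required = 2.59 meq/L * 79000 L = 204610 meq
NaHCO3 mass = 204610 meq * 84 mg/meq / 1e6 = 17.1872 kg

17.1872 kg


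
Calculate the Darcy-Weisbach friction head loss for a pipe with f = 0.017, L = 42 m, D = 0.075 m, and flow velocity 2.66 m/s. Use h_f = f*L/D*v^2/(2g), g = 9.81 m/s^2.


v^2 = 2.66^2 = 7.0756 m^2/s^2
L/D = 42/0.075 = 560
h_f = f*(L/D)*v^2/(2g) = 0.017 * 560 * 7.0756 / 19.62 = 3.43322 m

3.43322 m


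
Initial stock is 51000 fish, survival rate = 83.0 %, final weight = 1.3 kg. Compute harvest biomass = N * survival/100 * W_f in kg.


Survivors = 51000 * 83.0/100 = 42330 fish
Harvest biomass = survivors * W_f = 42330 * 1.3 = 55029 kg

55029 kg


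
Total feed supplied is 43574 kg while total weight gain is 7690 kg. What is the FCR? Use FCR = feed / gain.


FCR = feed consumed / weight gained
FCR = 43574 kg / 7690 kg = 5.66632

5.66632


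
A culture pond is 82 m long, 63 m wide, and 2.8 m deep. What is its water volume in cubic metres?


Base area = L * W = 82 * 63 = 5166 m^2
Volume = area * depth = 5166 * 2.8 = 14464.8 m^3

14464.8 m^3


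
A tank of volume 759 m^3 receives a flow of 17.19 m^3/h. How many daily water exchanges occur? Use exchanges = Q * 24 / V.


Daily flow volume = 17.19 m^3/h * 24 h = 412.56 m^3/day
Exchanges = daily flow / tank volume = 412.56 / 759 = 0.543557 exchanges/day

0.543557 exchanges/day


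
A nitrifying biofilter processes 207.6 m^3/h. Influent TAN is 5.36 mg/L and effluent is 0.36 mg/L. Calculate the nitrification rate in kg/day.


Concentration drop: TAN_in - TAN_out = 5.36 - 0.36 = 5 mg/L
Hourly TAN removed = Q * dTAN = 207.6 m^3/h * 5 mg/L = 1038 g/h  (m^3/h * mg/L = g/h)
Daily TAN removed = 1038 * 24 = 24912 g/day
Convert to kg/day: 24912 / 1000 = 24.912 kg/day

24.912 kg/day


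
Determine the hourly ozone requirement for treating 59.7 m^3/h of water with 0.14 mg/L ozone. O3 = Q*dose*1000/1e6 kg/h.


O3 demand (mg/h) = Q * dose * 1000 = 59.7 * 0.14 * 1000 = 8358 mg/h
Convert mg to kg: 8358 / 1e6 = 0.008358 kg/h

0.008358 kg/h


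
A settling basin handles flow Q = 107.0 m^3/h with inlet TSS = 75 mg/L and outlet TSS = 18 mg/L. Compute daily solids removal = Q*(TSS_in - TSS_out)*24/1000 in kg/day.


Concentration drop: TSS_in - TSS_out = 75 - 18 = 57 mg/L
Hourly solids removed = Q * dTSS = 107.0 m^3/h * 57 mg/L = 6099 g/h  (m^3/h * mg/L = g/h)
Daily solids removed = 6099 * 24 = 146376 g/day
Convert g to kg: 146376 / 1000 = 146.376 kg/day

146.376 kg/day


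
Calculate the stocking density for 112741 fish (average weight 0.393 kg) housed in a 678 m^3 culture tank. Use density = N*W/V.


Total biomass = 112741 fish * 0.393 kg = 44307.213 kg
Density = total biomass / volume = 44307.213 / 678 = 65.3499 kg/m^3

65.3499 kg/m^3


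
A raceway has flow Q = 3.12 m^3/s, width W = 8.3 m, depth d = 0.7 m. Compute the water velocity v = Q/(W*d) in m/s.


Cross-sectional area = W * d = 8.3 * 0.7 = 5.81 m^2
Velocity = Q / A = 3.12 / 5.81 = 0.537005 m/s

0.537005 m/s


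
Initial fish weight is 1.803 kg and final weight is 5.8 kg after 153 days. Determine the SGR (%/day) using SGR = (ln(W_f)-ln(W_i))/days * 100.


ln(W_f) = ln(5.8) = 1.7578579
ln(W_i) = ln(1.803) = 0.58945194
ln(W_f) - ln(W_i) = 1.7578579 - 0.58945194 = 1.168406
SGR = 1.168406 / 153 * 100 = 0.763664 %/day

0.763664 %/day


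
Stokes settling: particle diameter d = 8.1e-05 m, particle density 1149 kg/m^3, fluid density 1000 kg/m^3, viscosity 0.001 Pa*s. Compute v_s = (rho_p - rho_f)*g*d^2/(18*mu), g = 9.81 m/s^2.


Density difference: rho_p - rho_f = 1149 - 1000 = 149 kg/m^3
d^2 = (8.1e-05)^2 = 6.561e-09 m^2
Numerator = (rho_p - rho_f) * g * d^2 = 149 * 9.81 * 6.561e-09 = 9.5901481e-06
Denominator = 18 * mu = 18 * 0.001 = 0.018
v_s = 9.5901481e-06 / 0.018 = 5.32786e-04 m/s
Check: Re = rho_f * v_s * d / mu = 1000 * 5.32786e-04 * 8.1e-05 / 0.001 = 0.0432 < 1, so Stokes' law applies.

5.32786e-04 m/s
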